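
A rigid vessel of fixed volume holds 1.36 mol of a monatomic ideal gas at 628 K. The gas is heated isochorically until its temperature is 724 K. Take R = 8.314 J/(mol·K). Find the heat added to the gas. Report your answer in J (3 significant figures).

Q ≈ 1630 J

Constant volume ⇒ W = 0, so Q = ΔU = nCᵥΔT with Cᵥ = 3R/2 = 12.47 J/(mol·K).
ΔU = (1.36)(12.47)(724 − 628) = 1628 J.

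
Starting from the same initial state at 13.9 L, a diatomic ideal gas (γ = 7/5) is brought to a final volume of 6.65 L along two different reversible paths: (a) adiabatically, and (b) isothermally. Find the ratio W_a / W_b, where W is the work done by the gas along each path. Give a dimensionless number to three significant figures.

Path (a) adiabatic: W = P₁V₁(1 − (V₁/V₂)^(γ−1))/(γ−1) → W_a/(P₁V₁) = -0.8575.
Path (b) isothermal: W = P₁V₁ ln(V₂/V₁) → W_b/(P₁V₁) = -0.7373.
W_a / W_b = -0.8575 / -0.7373 = 1.163.

W_a / W_b ≈ 1.16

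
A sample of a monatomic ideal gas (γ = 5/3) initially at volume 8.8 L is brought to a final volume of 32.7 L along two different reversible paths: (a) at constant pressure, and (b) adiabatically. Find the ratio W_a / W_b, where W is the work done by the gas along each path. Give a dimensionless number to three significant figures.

W_a / W_b ≈ 3.10

Path (a) isobaric: W = P₁(V₂ − V₁) → W_a/(P₁V₁) = 2.716.
Path (b) adiabatic: W = P₁V₁(1 − (V₁/V₂)^(γ−1))/(γ−1) → W_b/(P₁V₁) = 0.8748.
W_a / W_b = 2.716 / 0.8748 = 3.105.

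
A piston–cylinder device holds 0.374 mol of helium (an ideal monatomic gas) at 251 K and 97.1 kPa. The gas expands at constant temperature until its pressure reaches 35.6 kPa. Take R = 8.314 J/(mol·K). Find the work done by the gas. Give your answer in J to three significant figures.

W ≈ 783 J

Isothermal process: W = nRT ln(V₂/V₁) = nRT ln(P₁/P₂).
W = (0.374)(8.314)(251) × ln(97.1/35.6)
  = 780.5 × ln(2.728) = 780.5 × 1.003
W_by_gas = 783.1 J.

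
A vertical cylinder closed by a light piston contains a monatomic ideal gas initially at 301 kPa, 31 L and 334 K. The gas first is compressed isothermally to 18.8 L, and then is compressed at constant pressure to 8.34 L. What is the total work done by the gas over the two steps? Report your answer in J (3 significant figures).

W_total ≈ -9860 J

Step 1 (isothermal): W = P₁V₁ ln(V₂/V₁) = (9331) ln(18.8/31) = -4667 J.
After step 1: P = 496.3 kPa, V = 18.8 L, T = 334 K.
Step 2 (isobaric): W = PΔV = (496.3 kPa)(8.34 − 18.8 L) = -5192 J.
W_total = -4667 − 5192 = -9858 J.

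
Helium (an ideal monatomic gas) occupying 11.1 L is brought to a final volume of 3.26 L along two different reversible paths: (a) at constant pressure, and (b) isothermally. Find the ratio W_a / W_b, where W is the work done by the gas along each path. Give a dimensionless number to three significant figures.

W_a / W_b ≈ 0.576

Path (a) isobaric: W = P₁(V₂ − V₁) → W_a/(P₁V₁) = -0.7063.
Path (b) isothermal: W = P₁V₁ ln(V₂/V₁) → W_b/(P₁V₁) = -1.225.
W_a / W_b = -0.7063 / -1.225 = 0.5765.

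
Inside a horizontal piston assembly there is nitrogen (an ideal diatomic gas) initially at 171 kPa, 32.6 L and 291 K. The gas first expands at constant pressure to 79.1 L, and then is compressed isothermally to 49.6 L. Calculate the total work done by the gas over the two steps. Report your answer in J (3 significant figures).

Step 1 (isobaric): W = PΔV = (171 kPa)(79.1 − 32.6 L) = 7951 J.
After step 1: P = 171 kPa, V = 79.1 L, T = 706.1 K.
Step 2 (isothermal): W = P₁V₁ ln(V₂/V₁) = (13526) ln(49.6/79.1) = -6313 J.
W_total = 7951 − 6313 = 1639 J.

W_total ≈ 1640 J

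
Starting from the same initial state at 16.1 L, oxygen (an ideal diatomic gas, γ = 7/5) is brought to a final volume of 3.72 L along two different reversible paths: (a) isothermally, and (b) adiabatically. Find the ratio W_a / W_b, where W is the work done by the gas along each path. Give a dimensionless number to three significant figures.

Path (a) isothermal: W = P₁V₁ ln(V₂/V₁) → W_a/(P₁V₁) = -1.465.
Path (b) adiabatic: W = P₁V₁(1 − (V₁/V₂)^(γ−1))/(γ−1) → W_b/(P₁V₁) = -1.992.
W_a / W_b = -1.465 / -1.992 = 0.7354.

W_a / W_b ≈ 0.735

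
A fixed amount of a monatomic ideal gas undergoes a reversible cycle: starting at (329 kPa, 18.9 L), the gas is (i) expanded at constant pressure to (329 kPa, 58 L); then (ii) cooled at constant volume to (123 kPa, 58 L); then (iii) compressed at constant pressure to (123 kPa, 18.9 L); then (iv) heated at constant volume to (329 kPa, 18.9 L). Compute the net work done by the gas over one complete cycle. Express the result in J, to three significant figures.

W_net ≈ 8050 J

Constant-volume legs do no work.
W(i) = (329)(58 − 18.9) = 12864 J; W(iii) = (123)(18.9 − 58) = -4809 J.
W_net = 12864 − 4809 = 8055 J (the clockwise enclosed area).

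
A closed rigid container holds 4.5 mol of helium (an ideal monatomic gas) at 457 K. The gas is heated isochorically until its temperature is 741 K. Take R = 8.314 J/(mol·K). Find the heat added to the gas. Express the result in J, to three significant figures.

Q ≈ 15900 J

Constant volume ⇒ W = 0, so Q = ΔU = nCᵥΔT with Cᵥ = 3R/2 = 12.47 J/(mol·K).
ΔU = (4.5)(12.47)(741 − 457) = 15938 J.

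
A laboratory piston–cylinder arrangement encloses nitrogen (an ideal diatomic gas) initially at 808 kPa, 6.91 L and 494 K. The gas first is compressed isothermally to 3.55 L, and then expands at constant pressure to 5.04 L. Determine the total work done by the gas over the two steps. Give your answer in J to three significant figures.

Step 1 (isothermal): W = P₁V₁ ln(V₂/V₁) = (5583) ln(3.55/6.91) = -3719 J.
After step 1: P = 1573 kPa, V = 3.55 L, T = 494 K.
Step 2 (isobaric): W = PΔV = (1573 kPa)(5.04 − 3.55 L) = 2343 J.
W_total = -3719 + 2343 = -1375 J.

W_total ≈ -1380 J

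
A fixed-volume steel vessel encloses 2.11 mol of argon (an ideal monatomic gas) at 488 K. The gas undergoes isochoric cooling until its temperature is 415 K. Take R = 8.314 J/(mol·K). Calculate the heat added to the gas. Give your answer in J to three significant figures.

Constant volume ⇒ W = 0, so Q = ΔU = nCᵥΔT with Cᵥ = 3R/2 = 12.47 J/(mol·K).
ΔU = (2.11)(12.47)(415 − 488) = -1921 J.

Q ≈ -1920 J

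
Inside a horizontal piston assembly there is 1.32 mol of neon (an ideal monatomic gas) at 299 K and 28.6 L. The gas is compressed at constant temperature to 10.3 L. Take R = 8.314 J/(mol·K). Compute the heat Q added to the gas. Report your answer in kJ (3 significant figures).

Q ≈ -3.35 kJ

Isothermal ⇒ ΔU = 0, so Q = W = nRT ln(V₂/V₁).
Q = (1.32)(8.314)(299) ln(10.3/28.6) = 3281 × -1.021 = -3351 J.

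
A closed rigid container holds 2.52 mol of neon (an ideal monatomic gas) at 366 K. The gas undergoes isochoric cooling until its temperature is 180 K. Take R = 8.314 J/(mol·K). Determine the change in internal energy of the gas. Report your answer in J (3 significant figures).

Constant volume ⇒ W = 0, so Q = ΔU = nCᵥΔT with Cᵥ = 3R/2 = 12.47 J/(mol·K).
ΔU = (2.52)(12.47)(180 − 366) = -5845 J.

ΔU ≈ -5850 J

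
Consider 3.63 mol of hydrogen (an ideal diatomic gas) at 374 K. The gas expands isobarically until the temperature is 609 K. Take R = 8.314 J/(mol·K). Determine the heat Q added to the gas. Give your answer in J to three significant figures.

Q ≈ 24800 J

Isobaric: W = nRΔT = (3.63)(8.314)(235) = 7092 J.
ΔU = nCᵥΔT with Cᵥ = 5R/2: ΔU = (3.63)(20.79)(235) = 17731 J.
Q = ΔU + W = 17731 + 7092 = 24823 J.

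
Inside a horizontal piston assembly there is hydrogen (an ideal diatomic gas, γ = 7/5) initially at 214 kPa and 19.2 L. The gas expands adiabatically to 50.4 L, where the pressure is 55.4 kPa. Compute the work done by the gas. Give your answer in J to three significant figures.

W ≈ 3290 J

Adiabatic: W = (P₁V₁ − P₂V₂)/(γ − 1) with γ = 7/5.
P₁V₁ = 4109 J, P₂V₂ = 2792 J.
W = (4109 − 2792) / 0.4 = 3292 J.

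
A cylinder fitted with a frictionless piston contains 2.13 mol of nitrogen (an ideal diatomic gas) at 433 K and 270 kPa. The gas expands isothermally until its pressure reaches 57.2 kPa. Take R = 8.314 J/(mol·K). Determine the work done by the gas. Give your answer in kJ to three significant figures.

Isothermal process: W = nRT ln(V₂/V₁) = nRT ln(P₁/P₂).
W = (2.13)(8.314)(433) × ln(270/57.2)
  = 7668 × ln(4.72) = 7668 × 1.552
W_by_gas = 11900 J.

W ≈ 11.9 kJ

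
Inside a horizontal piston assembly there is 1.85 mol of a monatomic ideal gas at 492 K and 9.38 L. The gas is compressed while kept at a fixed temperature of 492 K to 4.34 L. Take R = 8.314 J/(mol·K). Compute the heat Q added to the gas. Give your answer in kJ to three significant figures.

Q ≈ -5.83 kJ

Isothermal ⇒ ΔU = 0, so Q = W = nRT ln(V₂/V₁).
Q = (1.85)(8.314)(492) ln(4.34/9.38) = 7567 × -0.7707 = -5832 J.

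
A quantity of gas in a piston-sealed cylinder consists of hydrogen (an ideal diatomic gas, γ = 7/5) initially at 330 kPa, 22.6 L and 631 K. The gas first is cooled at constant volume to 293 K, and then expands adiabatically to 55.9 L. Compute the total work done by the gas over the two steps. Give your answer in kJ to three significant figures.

Step 1 (isochoric): W = 0 (constant volume).
After step 1: P = 153.2 kPa (V unchanged).
Step 2 (adiabatic): W = (P₁V₁ − P₂V₂)/(γ−1) = (3463 − 2411)/0.4 = 2631 J.
W_total = 0 + 2631 = 2631 J.

W_total ≈ 2.63 kJ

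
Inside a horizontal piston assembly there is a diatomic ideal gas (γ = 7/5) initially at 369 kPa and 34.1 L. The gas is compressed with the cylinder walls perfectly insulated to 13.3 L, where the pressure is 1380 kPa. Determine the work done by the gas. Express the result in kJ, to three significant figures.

W ≈ -14.4 kJ

Adiabatic: W = (P₁V₁ − P₂V₂)/(γ − 1) with γ = 7/5.
P₁V₁ = 12583 J, P₂V₂ = 18354 J.
W = (12583 − 18354) / 0.4 = -14428 J.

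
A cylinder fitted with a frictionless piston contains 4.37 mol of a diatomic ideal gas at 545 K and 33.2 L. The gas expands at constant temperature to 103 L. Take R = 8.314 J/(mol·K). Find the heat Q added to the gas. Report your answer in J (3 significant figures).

Isothermal ⇒ ΔU = 0, so Q = W = nRT ln(V₂/V₁).
Q = (4.37)(8.314)(545) ln(103/33.2) = 19801 × 1.132 = 22418 J.

Q ≈ 22400 J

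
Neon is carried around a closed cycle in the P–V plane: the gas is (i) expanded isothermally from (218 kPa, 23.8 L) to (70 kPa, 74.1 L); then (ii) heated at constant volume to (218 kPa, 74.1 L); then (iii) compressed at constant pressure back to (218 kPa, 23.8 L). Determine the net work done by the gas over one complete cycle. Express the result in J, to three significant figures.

W_net ≈ -5070 J

Leg (i): W = PᵢVᵢ ln(V_f/Vᵢ) = (5188) ln(74.1/23.8) = 5893 J.
Leg (ii): W = 0.
Leg (iii): W = PΔV = (218)(23.8 − 74.1) = -10965 J.
W_net = 5893 − 10965 = -5073 J.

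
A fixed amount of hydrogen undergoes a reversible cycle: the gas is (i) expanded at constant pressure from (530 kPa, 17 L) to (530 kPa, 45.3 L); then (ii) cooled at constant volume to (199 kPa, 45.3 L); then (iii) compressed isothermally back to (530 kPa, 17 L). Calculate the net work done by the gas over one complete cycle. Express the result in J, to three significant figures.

W_net ≈ 6160 J

Leg (i): W = PΔV = (530)(45.3 − 17) = 14999 J.
Leg (ii): W = 0.
Leg (iii): W = PᵢVᵢ ln(V_f/Vᵢ) = (9015) ln(17/45.3) = -8835 J.
W_net = 14999 − 8835 = 6164 J.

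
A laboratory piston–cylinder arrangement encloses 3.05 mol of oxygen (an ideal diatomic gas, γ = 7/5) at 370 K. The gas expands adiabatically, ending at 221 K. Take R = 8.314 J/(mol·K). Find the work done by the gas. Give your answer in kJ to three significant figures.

W ≈ 9.45 kJ

Adiabatic ⇒ Q = 0, so W_by = −ΔU = nCᵥ(T₁ − T₂).
Cᵥ = 5R/2 = 20.79 J/(mol·K).
W = (3.05)(20.79)(370 − 221) = 9446 J.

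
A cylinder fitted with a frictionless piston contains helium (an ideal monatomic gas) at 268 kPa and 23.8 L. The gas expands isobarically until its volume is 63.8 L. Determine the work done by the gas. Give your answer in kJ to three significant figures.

Isobaric: W = P ΔV.
W = (268 kPa)(63.8 − 23.8 L) = (268)(40) = 10720 J.

W ≈ 10.7 kJ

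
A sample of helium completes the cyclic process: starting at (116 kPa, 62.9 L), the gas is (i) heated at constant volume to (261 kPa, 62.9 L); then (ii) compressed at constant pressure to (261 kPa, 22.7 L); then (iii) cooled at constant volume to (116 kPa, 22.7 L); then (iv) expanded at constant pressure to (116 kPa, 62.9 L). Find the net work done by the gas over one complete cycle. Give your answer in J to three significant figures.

Constant-volume legs do no work.
W(ii) = (261)(22.7 − 62.9) = -10492 J; W(iv) = (116)(62.9 − 22.7) = 4663 J.
W_net = -10492 + 4663 = -5829 J (the counter-clockwise enclosed area).

W_net ≈ -5830 J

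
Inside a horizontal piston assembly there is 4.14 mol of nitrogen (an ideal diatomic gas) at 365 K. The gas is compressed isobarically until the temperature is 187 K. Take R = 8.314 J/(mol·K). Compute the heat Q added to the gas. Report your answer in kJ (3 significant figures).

Isobaric: W = nRΔT = (4.14)(8.314)(-178) = -6127 J.
ΔU = nCᵥΔT with Cᵥ = 5R/2: ΔU = (4.14)(20.79)(-178) = -15317 J.
Q = ΔU + W = -15317 − 6127 = -21444 J.

Q ≈ -21.4 kJ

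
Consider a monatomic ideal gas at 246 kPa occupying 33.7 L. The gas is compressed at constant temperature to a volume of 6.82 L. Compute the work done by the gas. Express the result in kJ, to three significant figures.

Isothermal: W = nRT ln(V₂/V₁) = P₁V₁ ln(V₂/V₁).
P₁V₁ = (246 kPa)(33.7 L) = 8290 J.
W = 8290 × ln(6.82/33.7) = 8290 × -1.598
W_by_gas = -13245 J.

W ≈ -13.2 kJ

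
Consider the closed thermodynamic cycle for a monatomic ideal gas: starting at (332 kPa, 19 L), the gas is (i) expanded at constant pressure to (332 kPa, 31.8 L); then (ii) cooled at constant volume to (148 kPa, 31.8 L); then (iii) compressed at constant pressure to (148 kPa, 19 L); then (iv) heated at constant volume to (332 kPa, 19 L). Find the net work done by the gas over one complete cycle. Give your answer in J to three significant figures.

Constant-volume legs do no work.
W(i) = (332)(31.8 − 19) = 4250 J; W(iii) = (148)(19 − 31.8) = -1894 J.
W_net = 4250 − 1894 = 2355 J (the clockwise enclosed area).

W_net ≈ 2360 J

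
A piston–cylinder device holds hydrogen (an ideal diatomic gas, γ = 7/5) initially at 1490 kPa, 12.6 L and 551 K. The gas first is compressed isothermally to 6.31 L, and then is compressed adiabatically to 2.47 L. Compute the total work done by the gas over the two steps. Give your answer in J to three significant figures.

Step 1 (isothermal): W = P₁V₁ ln(V₂/V₁) = (18774) ln(6.31/12.6) = -12983 J.
After step 1: P = 2975 kPa, V = 6.31 L, T = 551 K.
Step 2 (adiabatic): W = (P₁V₁ − P₂V₂)/(γ−1) = (18774 − 27321)/0.4 = -21366 J.
W_total = -12983 − 21366 = -34350 J.

W_total ≈ -34300 J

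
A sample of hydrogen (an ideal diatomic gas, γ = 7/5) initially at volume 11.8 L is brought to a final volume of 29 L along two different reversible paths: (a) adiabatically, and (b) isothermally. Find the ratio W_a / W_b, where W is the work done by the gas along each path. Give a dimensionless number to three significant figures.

Path (a) adiabatic: W = P₁V₁(1 − (V₁/V₂)^(γ−1))/(γ−1) → W_a/(P₁V₁) = 0.7552.
Path (b) isothermal: W = P₁V₁ ln(V₂/V₁) → W_b/(P₁V₁) = 0.8992.
W_a / W_b = 0.7552 / 0.8992 = 0.8399.

W_a / W_b ≈ 0.840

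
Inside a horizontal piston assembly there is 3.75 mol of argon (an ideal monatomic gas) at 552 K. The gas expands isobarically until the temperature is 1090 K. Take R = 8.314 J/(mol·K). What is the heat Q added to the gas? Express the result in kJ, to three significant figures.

Q ≈ 41.9 kJ

Isobaric: W = nRΔT = (3.75)(8.314)(538) = 16773 J.
ΔU = nCᵥΔT with Cᵥ = 3R/2: ΔU = (3.75)(12.47)(538) = 25160 J.
Q = ΔU + W = 25160 + 16773 = 41934 J.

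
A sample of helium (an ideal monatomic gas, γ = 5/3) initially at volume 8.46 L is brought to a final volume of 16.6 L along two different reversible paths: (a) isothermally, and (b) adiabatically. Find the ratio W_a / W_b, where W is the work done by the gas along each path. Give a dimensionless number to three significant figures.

W_a / W_b ≈ 1.24

Path (a) isothermal: W = P₁V₁ ln(V₂/V₁) → W_a/(P₁V₁) = 0.6741.
Path (b) adiabatic: W = P₁V₁(1 − (V₁/V₂)^(γ−1))/(γ−1) → W_b/(P₁V₁) = 0.543.
W_a / W_b = 0.6741 / 0.543 = 1.241.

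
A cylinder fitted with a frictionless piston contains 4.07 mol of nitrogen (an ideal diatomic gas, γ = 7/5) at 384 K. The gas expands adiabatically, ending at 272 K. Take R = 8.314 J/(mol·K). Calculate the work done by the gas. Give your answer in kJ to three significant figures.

Adiabatic ⇒ Q = 0, so W_by = −ΔU = nCᵥ(T₁ − T₂).
Cᵥ = 5R/2 = 20.79 J/(mol·K).
W = (4.07)(20.79)(384 − 272) = 9475 J.

W ≈ 9.47 kJ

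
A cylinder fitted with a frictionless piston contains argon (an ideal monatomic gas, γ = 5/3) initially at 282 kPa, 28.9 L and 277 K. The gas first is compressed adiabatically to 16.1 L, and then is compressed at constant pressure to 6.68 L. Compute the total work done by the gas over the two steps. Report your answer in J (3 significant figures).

W_total ≈ -12900 J

Step 1 (adiabatic): W = (P₁V₁ − P₂V₂)/(γ−1) = (8150 − 12037)/0.667 = -5831 J.
After step 1: P = 747.7 kPa, V = 16.1 L, T = 409.1 K.
Step 2 (isobaric): W = PΔV = (747.7 kPa)(6.68 − 16.1 L) = -7043 J.
W_total = -5831 − 7043 = -12874 J.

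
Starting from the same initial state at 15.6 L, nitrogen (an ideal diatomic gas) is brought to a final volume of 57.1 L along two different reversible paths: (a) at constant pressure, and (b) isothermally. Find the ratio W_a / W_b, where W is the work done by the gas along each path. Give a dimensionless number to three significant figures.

W_a / W_b ≈ 2.05

Path (a) isobaric: W = P₁(V₂ − V₁) → W_a/(P₁V₁) = 2.66.
Path (b) isothermal: W = P₁V₁ ln(V₂/V₁) → W_b/(P₁V₁) = 1.298.
W_a / W_b = 2.66 / 1.298 = 2.05.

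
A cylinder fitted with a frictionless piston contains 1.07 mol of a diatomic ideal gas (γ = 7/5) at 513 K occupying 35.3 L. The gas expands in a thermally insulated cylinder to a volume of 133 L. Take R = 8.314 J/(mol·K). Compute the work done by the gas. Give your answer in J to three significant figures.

Adiabatic: TV^(γ−1) = const with γ = 7/5.
T₂ = T₁ (V₁/V₂)^(γ−1) = 513 × (35.3/133)^0.4 = 513 × 0.5883 = 301.8 K.
W_by = nCᵥ(T₁ − T₂) = (1.07)(20.79)(513 − 301.8) = 4698 J.

W ≈ 4700 J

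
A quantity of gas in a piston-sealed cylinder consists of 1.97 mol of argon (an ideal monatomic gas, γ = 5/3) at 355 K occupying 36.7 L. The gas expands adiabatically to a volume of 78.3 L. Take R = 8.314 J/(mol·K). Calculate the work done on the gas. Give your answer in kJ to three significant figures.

Adiabatic: TV^(γ−1) = const with γ = 5/3.
T₂ = T₁ (V₁/V₂)^(γ−1) = 355 × (36.7/78.3)^0.667 = 355 × 0.6034 = 214.2 K.
W_by = nCᵥ(T₁ − T₂) = (1.97)(12.47)(355 − 214.2) = 3459 J.
Work on gas = −W_by = -3459 J.

W ≈ -3.46 kJ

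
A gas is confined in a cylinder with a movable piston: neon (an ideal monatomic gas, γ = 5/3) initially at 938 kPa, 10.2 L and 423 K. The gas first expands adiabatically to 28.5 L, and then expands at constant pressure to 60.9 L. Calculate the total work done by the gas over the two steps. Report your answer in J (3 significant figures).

W_total ≈ 12600 J

Step 1 (adiabatic): W = (P₁V₁ − P₂V₂)/(γ−1) = (9568 − 4823)/0.667 = 7117 J.
After step 1: P = 169.2 kPa, V = 28.5 L, T = 213.2 K.
Step 2 (isobaric): W = PΔV = (169.2 kPa)(60.9 − 28.5 L) = 5483 J.
W_total = 7117 + 5483 = 12600 J.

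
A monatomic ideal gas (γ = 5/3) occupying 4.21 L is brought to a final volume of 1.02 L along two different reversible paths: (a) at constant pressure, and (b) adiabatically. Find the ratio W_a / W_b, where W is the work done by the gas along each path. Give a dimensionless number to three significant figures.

W_a / W_b ≈ 0.321

Path (a) isobaric: W = P₁(V₂ − V₁) → W_a/(P₁V₁) = -0.7577.
Path (b) adiabatic: W = P₁V₁(1 − (V₁/V₂)^(γ−1))/(γ−1) → W_b/(P₁V₁) = -2.36.
W_a / W_b = -0.7577 / -2.36 = 0.3211.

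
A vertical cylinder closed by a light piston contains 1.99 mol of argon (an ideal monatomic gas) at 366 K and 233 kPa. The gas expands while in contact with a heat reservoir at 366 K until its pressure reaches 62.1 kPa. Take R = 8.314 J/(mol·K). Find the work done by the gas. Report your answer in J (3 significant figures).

W ≈ 8010 J

Isothermal process: W = nRT ln(V₂/V₁) = nRT ln(P₁/P₂).
W = (1.99)(8.314)(366) × ln(233/62.1)
  = 6055 × ln(3.752) = 6055 × 1.322
W_by_gas = 8007 J.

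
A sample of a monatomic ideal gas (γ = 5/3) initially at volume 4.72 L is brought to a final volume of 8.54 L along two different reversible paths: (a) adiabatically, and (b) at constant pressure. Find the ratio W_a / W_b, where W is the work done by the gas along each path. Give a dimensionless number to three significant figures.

Path (a) adiabatic: W = P₁V₁(1 − (V₁/V₂)^(γ−1))/(γ−1) → W_a/(P₁V₁) = 0.4898.
Path (b) isobaric: W = P₁(V₂ − V₁) → W_b/(P₁V₁) = 0.8093.
W_a / W_b = 0.4898 / 0.8093 = 0.6052.

W_a / W_b ≈ 0.605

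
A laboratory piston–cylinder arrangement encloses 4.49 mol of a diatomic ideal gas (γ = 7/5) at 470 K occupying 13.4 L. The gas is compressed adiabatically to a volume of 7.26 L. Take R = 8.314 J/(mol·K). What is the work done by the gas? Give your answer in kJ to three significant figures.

Adiabatic: TV^(γ−1) = const with γ = 7/5.
T₂ = T₁ (V₁/V₂)^(γ−1) = 470 × (13.4/7.26)^0.4 = 470 × 1.278 = 600.6 K.
W_by = nCᵥ(T₁ − T₂) = (4.49)(20.79)(470 − 600.6) = -12186 J.

W ≈ -12.2 kJ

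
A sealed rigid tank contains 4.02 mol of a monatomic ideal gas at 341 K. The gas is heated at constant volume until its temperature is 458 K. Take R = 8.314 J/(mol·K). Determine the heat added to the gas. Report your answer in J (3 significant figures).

Constant volume ⇒ W = 0, so Q = ΔU = nCᵥΔT with Cᵥ = 3R/2 = 12.47 J/(mol·K).
ΔU = (4.02)(12.47)(458 − 341) = 5866 J.

Q ≈ 5870 J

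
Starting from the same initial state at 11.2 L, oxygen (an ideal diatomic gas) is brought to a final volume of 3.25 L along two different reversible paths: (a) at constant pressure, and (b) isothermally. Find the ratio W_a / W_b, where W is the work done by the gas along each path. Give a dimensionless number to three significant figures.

W_a / W_b ≈ 0.574

Path (a) isobaric: W = P₁(V₂ − V₁) → W_a/(P₁V₁) = -0.7098.
Path (b) isothermal: W = P₁V₁ ln(V₂/V₁) → W_b/(P₁V₁) = -1.237.
W_a / W_b = -0.7098 / -1.237 = 0.5737.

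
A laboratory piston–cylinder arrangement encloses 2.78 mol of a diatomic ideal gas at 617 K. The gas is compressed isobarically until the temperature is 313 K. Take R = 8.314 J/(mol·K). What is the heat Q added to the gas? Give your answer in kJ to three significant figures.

Isobaric: W = nRΔT = (2.78)(8.314)(-304) = -7026 J.
ΔU = nCᵥΔT with Cᵥ = 5R/2: ΔU = (2.78)(20.79)(-304) = -17566 J.
Q = ΔU + W = -17566 − 7026 = -24592 J.

Q ≈ -24.6 kJ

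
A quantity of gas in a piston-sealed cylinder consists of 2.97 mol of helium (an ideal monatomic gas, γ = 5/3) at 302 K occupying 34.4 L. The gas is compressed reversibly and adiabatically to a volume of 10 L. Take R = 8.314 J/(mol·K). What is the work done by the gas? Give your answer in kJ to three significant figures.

W ≈ -14.3 kJ

Adiabatic: TV^(γ−1) = const with γ = 5/3.
T₂ = T₁ (V₁/V₂)^(γ−1) = 302 × (34.4/10)^0.667 = 302 × 2.279 = 688.2 K.
W_by = nCᵥ(T₁ − T₂) = (2.97)(12.47)(302 − 688.2) = -14304 J.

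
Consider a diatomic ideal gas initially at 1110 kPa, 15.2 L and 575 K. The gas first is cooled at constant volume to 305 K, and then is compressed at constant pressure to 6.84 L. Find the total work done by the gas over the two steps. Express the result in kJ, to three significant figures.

Step 1 (isochoric): W = 0 (constant volume).
After step 1: P = 588.8 kPa (V unchanged).
Step 2 (isobaric): W = PΔV = (588.8 kPa)(6.84 − 15.2 L) = -4922 J.
W_total = 0 − 4922 = -4922 J.

W_total ≈ -4.92 kJ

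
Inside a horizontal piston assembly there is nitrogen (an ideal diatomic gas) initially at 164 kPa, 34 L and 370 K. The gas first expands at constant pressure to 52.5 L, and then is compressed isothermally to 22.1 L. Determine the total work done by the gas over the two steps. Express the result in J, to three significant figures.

Step 1 (isobaric): W = PΔV = (164 kPa)(52.5 − 34 L) = 3034 J.
After step 1: P = 164 kPa, V = 52.5 L, T = 571.3 K.
Step 2 (isothermal): W = P₁V₁ ln(V₂/V₁) = (8610) ln(22.1/52.5) = -7450 J.
W_total = 3034 − 7450 = -4416 J.

W_total ≈ -4420 J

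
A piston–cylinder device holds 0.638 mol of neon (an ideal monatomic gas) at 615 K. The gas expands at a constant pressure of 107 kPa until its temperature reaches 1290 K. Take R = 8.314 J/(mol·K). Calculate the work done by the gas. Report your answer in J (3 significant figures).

W ≈ 3580 J

Isobaric: W = P ΔV = nR ΔT.
W = (0.638)(8.314)(1290 − 615) = 3580 J.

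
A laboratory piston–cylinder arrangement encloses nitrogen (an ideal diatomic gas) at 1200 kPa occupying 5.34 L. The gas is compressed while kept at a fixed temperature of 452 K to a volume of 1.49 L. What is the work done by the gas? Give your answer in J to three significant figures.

W ≈ -8180 J

Isothermal: W = nRT ln(V₂/V₁) = P₁V₁ ln(V₂/V₁).
P₁V₁ = (1200 kPa)(5.34 L) = 6408 J.
W = 6408 × ln(1.49/5.34) = 6408 × -1.276
W_by_gas = -8179 J.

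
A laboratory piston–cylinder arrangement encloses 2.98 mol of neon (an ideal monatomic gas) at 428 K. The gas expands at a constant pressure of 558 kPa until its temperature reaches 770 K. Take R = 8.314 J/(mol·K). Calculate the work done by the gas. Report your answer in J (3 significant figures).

Isobaric: W = P ΔV = nR ΔT.
W = (2.98)(8.314)(770 − 428) = 8473 J.

W ≈ 8470 J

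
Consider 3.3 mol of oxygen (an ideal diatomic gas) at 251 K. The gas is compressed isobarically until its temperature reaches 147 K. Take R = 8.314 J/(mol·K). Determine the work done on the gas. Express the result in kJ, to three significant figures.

W ≈ 2.85 kJ

Isobaric: W = P ΔV = nR ΔT.
W = (3.3)(8.314)(147 − 251) = -2853 J.
Work on gas = −W_by = 2853 J.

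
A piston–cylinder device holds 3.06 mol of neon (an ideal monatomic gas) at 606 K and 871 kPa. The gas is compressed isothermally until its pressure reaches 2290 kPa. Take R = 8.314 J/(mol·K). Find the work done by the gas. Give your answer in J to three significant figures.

W ≈ -14900 J

Isothermal process: W = nRT ln(V₂/V₁) = nRT ln(P₁/P₂).
W = (3.06)(8.314)(606) × ln(871/2290)
  = 15417 × ln(0.3803) = 15417 × -0.9667
W_by_gas = -14903 J.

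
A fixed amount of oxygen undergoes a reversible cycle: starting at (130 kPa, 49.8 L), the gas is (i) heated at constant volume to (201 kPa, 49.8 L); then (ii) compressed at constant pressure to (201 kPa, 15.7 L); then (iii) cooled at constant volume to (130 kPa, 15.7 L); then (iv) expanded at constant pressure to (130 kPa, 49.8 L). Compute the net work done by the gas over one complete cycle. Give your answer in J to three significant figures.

W_net ≈ -2420 J

Constant-volume legs do no work.
W(ii) = (201)(15.7 − 49.8) = -6854 J; W(iv) = (130)(49.8 − 15.7) = 4433 J.
W_net = -6854 + 4433 = -2421 J (the counter-clockwise enclosed area).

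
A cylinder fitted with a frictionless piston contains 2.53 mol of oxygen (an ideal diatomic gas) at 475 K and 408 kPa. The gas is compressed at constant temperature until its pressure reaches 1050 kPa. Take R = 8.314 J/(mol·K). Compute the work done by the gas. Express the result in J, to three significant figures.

Isothermal process: W = nRT ln(V₂/V₁) = nRT ln(P₁/P₂).
W = (2.53)(8.314)(475) × ln(408/1050)
  = 9991 × ln(0.3886) = 9991 × -0.9453
W_by_gas = -9445 J.

W ≈ -9440 J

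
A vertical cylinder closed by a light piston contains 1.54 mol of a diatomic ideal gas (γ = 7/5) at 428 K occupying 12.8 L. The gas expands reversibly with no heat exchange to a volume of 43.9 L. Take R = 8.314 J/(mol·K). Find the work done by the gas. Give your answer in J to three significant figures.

W ≈ 5330 J

Adiabatic: TV^(γ−1) = const with γ = 7/5.
T₂ = T₁ (V₁/V₂)^(γ−1) = 428 × (12.8/43.9)^0.4 = 428 × 0.6108 = 261.4 K.
W_by = nCᵥ(T₁ − T₂) = (1.54)(20.79)(428 − 261.4) = 5332 J.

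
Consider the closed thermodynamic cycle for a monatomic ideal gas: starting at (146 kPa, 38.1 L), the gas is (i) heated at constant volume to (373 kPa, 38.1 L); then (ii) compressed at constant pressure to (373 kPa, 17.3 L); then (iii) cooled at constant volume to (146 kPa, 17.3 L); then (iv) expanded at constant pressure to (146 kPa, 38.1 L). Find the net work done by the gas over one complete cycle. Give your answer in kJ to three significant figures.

W_net ≈ -4.72 kJ

Constant-volume legs do no work.
W(ii) = (373)(17.3 − 38.1) = -7758 J; W(iv) = (146)(38.1 − 17.3) = 3037 J.
W_net = -7758 + 3037 = -4722 J (the counter-clockwise enclosed area).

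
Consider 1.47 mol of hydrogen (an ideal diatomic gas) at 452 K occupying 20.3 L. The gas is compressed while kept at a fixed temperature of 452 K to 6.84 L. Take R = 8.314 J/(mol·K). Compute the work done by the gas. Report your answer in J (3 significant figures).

Isothermal: W = nRT ln(V₂/V₁).
W = (1.47)(8.314)(452) × ln(6.84/20.3)
  = 5524 × -1.088
W_by_gas = -6009 J.

W ≈ -6010 J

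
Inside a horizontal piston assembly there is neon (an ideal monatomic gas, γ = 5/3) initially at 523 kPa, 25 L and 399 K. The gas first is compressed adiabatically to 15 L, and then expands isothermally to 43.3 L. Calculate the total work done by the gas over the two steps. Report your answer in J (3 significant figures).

Step 1 (adiabatic): W = (P₁V₁ − P₂V₂)/(γ−1) = (13075 − 18380)/0.667 = -7957 J.
After step 1: P = 1225 kPa, V = 15 L, T = 560.9 K.
Step 2 (isothermal): W = P₁V₁ ln(V₂/V₁) = (18380) ln(43.3/15) = 19484 J.
W_total = -7957 + 19484 = 11527 J.

W_total ≈ 11500 J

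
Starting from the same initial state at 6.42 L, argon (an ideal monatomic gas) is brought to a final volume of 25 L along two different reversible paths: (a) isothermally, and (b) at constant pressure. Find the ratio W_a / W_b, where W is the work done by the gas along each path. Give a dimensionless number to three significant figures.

W_a / W_b ≈ 0.470

Path (a) isothermal: W = P₁V₁ ln(V₂/V₁) → W_a/(P₁V₁) = 1.359.
Path (b) isobaric: W = P₁(V₂ − V₁) → W_b/(P₁V₁) = 2.894.
W_a / W_b = 1.359 / 2.894 = 0.4697.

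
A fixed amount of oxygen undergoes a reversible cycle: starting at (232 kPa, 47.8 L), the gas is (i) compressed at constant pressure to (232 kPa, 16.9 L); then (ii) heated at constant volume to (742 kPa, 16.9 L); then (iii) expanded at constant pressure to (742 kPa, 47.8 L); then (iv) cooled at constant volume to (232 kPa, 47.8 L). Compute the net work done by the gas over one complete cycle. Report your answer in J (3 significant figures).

Constant-volume legs do no work.
W(i) = (232)(16.9 − 47.8) = -7169 J; W(iii) = (742)(47.8 − 16.9) = 22928 J.
W_net = -7169 + 22928 = 15759 J (the clockwise enclosed area).

W_net ≈ 15800 J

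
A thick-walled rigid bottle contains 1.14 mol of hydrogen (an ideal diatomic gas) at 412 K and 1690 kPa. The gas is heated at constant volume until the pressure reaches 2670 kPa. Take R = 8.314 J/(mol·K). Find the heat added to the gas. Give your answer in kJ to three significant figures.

Constant volume ⇒ W = 0, so Q = ΔU = nCᵥΔT with Cᵥ = 5R/2 = 20.79 J/(mol·K).
At constant V, T₂/T₁ = P₂/P₁ ⇒ ΔT = T₁(P₂/P₁ − 1) = 412·(2670/1690 − 1) = 238.9 K.
ΔU = (1.14)(20.79)(238.9) = 5661 J.

Q ≈ 5.66 kJ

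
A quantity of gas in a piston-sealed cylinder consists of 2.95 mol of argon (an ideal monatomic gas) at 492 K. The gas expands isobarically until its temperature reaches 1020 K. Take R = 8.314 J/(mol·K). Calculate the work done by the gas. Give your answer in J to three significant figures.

Isobaric: W = P ΔV = nR ΔT.
W = (2.95)(8.314)(1020 − 492) = 12950 J.

W ≈ 12900 J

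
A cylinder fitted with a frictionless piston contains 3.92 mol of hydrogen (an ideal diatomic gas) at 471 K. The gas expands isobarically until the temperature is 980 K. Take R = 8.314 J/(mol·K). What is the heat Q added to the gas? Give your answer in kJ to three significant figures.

Isobaric: W = nRΔT = (3.92)(8.314)(509) = 16589 J.
ΔU = nCᵥΔT with Cᵥ = 5R/2: ΔU = (3.92)(20.79)(509) = 41472 J.
Q = ΔU + W = 41472 + 16589 = 58061 J.

Q ≈ 58.1 kJ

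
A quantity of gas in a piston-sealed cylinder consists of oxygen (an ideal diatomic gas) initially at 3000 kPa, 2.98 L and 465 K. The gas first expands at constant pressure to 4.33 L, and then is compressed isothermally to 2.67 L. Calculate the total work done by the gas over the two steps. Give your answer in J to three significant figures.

W_total ≈ -2230 J

Step 1 (isobaric): W = PΔV = (3000 kPa)(4.33 − 2.98 L) = 4050 J.
After step 1: P = 3000 kPa, V = 4.33 L, T = 675.7 K.
Step 2 (isothermal): W = P₁V₁ ln(V₂/V₁) = (12990) ln(2.67/4.33) = -6281 J.
W_total = 4050 − 6281 = -2231 J.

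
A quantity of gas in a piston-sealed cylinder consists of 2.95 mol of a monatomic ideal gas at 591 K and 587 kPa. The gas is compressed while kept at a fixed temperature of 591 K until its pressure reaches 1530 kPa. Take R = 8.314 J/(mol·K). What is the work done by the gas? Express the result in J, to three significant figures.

W ≈ -13900 J

Isothermal process: W = nRT ln(V₂/V₁) = nRT ln(P₁/P₂).
W = (2.95)(8.314)(591) × ln(587/1530)
  = 14495 × ln(0.3837) = 14495 × -0.958
W_by_gas = -13886 J.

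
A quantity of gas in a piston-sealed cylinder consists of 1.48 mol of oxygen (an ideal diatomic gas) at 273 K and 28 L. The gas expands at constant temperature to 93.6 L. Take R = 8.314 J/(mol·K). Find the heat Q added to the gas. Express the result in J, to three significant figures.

Q ≈ 4050 J

Isothermal ⇒ ΔU = 0, so Q = W = nRT ln(V₂/V₁).
Q = (1.48)(8.314)(273) ln(93.6/28) = 3359 × 1.207 = 4054 J.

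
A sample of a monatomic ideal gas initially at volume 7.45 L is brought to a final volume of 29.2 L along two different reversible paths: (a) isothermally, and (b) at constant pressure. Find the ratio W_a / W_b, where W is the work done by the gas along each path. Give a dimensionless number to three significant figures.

W_a / W_b ≈ 0.468

Path (a) isothermal: W = P₁V₁ ln(V₂/V₁) → W_a/(P₁V₁) = 1.366.
Path (b) isobaric: W = P₁(V₂ − V₁) → W_b/(P₁V₁) = 2.919.
W_a / W_b = 1.366 / 2.919 = 0.4679.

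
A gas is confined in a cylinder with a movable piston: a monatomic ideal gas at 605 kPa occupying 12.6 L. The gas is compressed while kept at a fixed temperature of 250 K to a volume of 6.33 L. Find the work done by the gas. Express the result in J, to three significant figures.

W ≈ -5250 J

Isothermal: W = nRT ln(V₂/V₁) = P₁V₁ ln(V₂/V₁).
P₁V₁ = (605 kPa)(12.6 L) = 7623 J.
W = 7623 × ln(6.33/12.6) = 7623 × -0.6884
W_by_gas = -5248 J.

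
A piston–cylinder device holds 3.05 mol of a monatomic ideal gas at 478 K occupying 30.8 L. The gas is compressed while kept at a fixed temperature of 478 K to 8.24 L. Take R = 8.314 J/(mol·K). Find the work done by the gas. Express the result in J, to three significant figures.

W ≈ -16000 J

Isothermal: W = nRT ln(V₂/V₁).
W = (3.05)(8.314)(478) × ln(8.24/30.8)
  = 12121 × -1.319
W_by_gas = -15982 J.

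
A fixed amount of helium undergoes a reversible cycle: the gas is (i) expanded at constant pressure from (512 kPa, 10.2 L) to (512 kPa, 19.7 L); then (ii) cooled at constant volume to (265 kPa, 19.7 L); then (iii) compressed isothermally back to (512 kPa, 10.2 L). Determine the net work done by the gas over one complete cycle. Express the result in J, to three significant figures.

W_net ≈ 1430 J

Leg (i): W = PΔV = (512)(19.7 − 10.2) = 4864 J.
Leg (ii): W = 0.
Leg (iii): W = PᵢVᵢ ln(V_f/Vᵢ) = (5220) ln(10.2/19.7) = -3436 J.
W_net = 4864 − 3436 = 1428 J.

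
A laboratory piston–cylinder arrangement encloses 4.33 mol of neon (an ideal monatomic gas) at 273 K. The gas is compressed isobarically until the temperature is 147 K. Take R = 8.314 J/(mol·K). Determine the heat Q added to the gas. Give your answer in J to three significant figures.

Isobaric: W = nRΔT = (4.33)(8.314)(-126) = -4536 J.
ΔU = nCᵥΔT with Cᵥ = 3R/2: ΔU = (4.33)(12.47)(-126) = -6804 J.
Q = ΔU + W = -6804 − 4536 = -11340 J.

Q ≈ -11300 J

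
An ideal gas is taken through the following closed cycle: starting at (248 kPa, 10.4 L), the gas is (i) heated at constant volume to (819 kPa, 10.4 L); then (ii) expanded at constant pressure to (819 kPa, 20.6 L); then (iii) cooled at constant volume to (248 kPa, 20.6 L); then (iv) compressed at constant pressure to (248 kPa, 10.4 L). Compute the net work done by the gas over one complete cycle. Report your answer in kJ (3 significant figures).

Constant-volume legs do no work.
W(ii) = (819)(20.6 − 10.4) = 8354 J; W(iv) = (248)(10.4 − 20.6) = -2530 J.
W_net = 8354 − 2530 = 5824 J (the clockwise enclosed area).

W_net ≈ 5.82 kJ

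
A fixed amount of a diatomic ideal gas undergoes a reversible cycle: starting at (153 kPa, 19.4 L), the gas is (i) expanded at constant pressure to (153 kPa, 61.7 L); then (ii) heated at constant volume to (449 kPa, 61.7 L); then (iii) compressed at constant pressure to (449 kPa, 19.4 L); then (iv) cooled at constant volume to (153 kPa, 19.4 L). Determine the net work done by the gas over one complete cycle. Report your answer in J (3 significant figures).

Constant-volume legs do no work.
W(i) = (153)(61.7 − 19.4) = 6472 J; W(iii) = (449)(19.4 − 61.7) = -18993 J.
W_net = 6472 − 18993 = -12521 J (the counter-clockwise enclosed area).

W_net ≈ -12500 J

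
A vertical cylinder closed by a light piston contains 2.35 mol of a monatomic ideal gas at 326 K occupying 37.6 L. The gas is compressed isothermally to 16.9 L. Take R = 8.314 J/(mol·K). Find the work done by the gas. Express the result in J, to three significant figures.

Isothermal: W = nRT ln(V₂/V₁).
W = (2.35)(8.314)(326) × ln(16.9/37.6)
  = 6369 × -0.7997
W_by_gas = -5094 J.

W ≈ -5090 J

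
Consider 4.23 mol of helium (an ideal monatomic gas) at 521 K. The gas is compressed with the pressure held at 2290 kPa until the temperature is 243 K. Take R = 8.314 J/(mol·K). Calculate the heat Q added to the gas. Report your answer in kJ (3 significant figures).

Isobaric: W = nRΔT = (4.23)(8.314)(-278) = -9777 J.
ΔU = nCᵥΔT with Cᵥ = 3R/2: ΔU = (4.23)(12.47)(-278) = -14665 J.
Q = ΔU + W = -14665 − 9777 = -24442 J.

Q ≈ -24.4 kJ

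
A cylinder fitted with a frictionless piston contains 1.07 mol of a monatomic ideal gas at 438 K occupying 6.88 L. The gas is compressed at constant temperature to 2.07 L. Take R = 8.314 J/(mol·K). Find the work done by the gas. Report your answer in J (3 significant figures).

W ≈ -4680 J

Isothermal: W = nRT ln(V₂/V₁).
W = (1.07)(8.314)(438) × ln(2.07/6.88)
  = 3896 × -1.201
W_by_gas = -4680 J.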